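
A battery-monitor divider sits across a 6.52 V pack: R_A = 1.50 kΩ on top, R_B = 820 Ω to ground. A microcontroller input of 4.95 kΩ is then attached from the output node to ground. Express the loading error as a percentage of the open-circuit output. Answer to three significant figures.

9.67 %

The divider's output (Thévenin) resistance is R_A‖R_B = 530.2 Ω.
Fractional drop under load = R_th/(R_th + R_L) = 530.2 / (530.2 + 4950) = 0.09674.
So the output falls by 9.67 %.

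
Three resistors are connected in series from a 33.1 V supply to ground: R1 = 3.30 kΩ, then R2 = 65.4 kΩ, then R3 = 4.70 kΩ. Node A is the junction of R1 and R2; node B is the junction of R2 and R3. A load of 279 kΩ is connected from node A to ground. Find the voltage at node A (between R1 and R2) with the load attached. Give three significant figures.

V ≈ 31.3 V

Below node A the series string R2+R3 = 70.10 kΩ sits in parallel with the 279 kΩ load: 56.02 kΩ.
V_A = 33.1 × 56.02/(3.30 + 56.02) = 31.3 V.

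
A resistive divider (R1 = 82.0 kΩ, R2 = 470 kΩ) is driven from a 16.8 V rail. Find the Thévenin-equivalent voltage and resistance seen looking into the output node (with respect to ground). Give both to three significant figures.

V_th is the open-circuit tap voltage: 16.8 × 470/(82.0 + 470) = 14.3 V.
With the supply zeroed, R1 and R2 appear in parallel from the tap: R_th = R1‖R2 = (82.0 × 470)/552.0 = 69.8 kΩ.

V_th = 14.3 V, R_th = 69.8 kΩ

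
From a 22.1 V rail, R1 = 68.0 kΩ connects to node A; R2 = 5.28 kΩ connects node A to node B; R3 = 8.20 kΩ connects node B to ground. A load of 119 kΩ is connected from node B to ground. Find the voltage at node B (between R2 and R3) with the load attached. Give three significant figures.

V ≈ 2.09 V

At node B, R3 is in parallel with the load: R3‖R_L = 7.671 kΩ.
Below node A the resistance is R2 + (R3‖R_L) = 12.95 kΩ, so V_A = 22.1 × 12.95/80.95 = 3.536 V.
Then V_B = V_A × (R3‖R_L)/(R2 + R3‖R_L) = 3.536 × 7.671/12.95 = 2.09 V.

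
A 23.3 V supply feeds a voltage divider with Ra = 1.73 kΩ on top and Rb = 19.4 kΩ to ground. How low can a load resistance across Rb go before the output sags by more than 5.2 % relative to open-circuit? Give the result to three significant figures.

Output resistance R_th = Ra‖Rb = (1.73 × 19.4)/21.13 = 1.588 kΩ.
The fractional drop is R_th/(R_th + R_L); requiring this ≤ 0.0520 gives R_L ≥ R_th(1/0.0520 − 1) = 1.588 × 18.23 = 29.0 kΩ.

R_L(min) ≈ 29.0 kΩ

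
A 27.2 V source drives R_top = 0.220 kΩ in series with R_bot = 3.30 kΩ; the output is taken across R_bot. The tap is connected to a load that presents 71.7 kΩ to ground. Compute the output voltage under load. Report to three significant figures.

V_out ≈ 25.4 V

The load sits in parallel with R_bot: R_bot‖R_L = (3300 × 71700) / (3300 + 71700) = 3155 Ω.
V_out = 27.2 × 3155 / (220 + 3155) = 27.2 × 3155/3375 = 25.4 V.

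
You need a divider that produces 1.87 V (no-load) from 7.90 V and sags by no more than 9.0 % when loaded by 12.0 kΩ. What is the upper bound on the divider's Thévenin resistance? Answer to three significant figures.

Loading drop = R_th/(R_th + R_L) ≤ 0.0900, so R_th ≤ R_L · ε/(1−ε) = 12.0 kΩ × 0.0900/0.9100 = 1.19 kΩ.

R_th ≤ 1.19 kΩ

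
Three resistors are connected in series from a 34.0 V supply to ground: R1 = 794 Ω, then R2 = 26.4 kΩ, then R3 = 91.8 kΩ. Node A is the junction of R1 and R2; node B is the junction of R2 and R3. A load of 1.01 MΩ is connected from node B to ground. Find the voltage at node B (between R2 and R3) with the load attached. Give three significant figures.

At node B, R3 is in parallel with the load: R3‖R_L = 84150 Ω.
Below node A the resistance is R2 + (R3‖R_L) = 110600 Ω, so V_A = 34.0 × 110600/111300 = 33.76 V.
Then V_B = V_A × (R3‖R_L)/(R2 + R3‖R_L) = 33.76 × 84150/110600 = 25.7 V.

V ≈ 25.7 V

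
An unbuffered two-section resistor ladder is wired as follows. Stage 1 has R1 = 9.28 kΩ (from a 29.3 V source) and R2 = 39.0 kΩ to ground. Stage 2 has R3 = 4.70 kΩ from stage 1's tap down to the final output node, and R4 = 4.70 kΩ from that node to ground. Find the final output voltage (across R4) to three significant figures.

V_out ≈ 6.58 V

Stage 2 presents R3+R4 = 9.400 kΩ as a load on stage 1's tap.
Stage 1's lower leg becomes R2‖(R3+R4) = 7.574 kΩ, so V_mid = 29.3 × 7.574/16.85 = 13.17 V.
Stage 2 is itself unloaded: V_out = V_mid × R4/(R3+R4) = 13.17 × 4.70/9.400 = 6.58 V.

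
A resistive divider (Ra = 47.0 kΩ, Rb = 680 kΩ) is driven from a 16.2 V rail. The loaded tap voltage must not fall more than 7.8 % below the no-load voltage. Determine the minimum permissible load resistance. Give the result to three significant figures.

R_L(min) ≈ 520 kΩ

Output resistance R_th = Ra‖Rb = (47.0 × 680)/727.0 = 43.96 kΩ.
The fractional drop is R_th/(R_th + R_L); requiring this ≤ 0.0780 gives R_L ≥ R_th(1/0.0780 − 1) = 43.96 × 11.82 = 520 kΩ.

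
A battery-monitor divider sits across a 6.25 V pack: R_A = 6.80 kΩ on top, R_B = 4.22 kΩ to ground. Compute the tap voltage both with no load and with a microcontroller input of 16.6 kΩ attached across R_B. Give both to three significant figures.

Unloaded: 2.39 V; loaded: 2.07 V

Open-circuit: V = 6.25 × 4.22/(6.80 + 4.22) = 2.39 V.
With the load, R_B becomes R_B‖R_L = 3.365 kΩ, so V = 6.25 × 3.365/10.16 = 2.07 V.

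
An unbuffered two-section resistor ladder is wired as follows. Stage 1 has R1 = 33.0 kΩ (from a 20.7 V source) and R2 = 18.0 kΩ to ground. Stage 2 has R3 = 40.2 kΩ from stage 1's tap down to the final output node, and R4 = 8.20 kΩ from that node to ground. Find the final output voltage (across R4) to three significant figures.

V_out ≈ 0.998 V

Stage 2 presents R3+R4 = 48.40 kΩ as a load on stage 1's tap.
Stage 1's lower leg becomes R2‖(R3+R4) = 13.12 kΩ, so V_mid = 20.7 × 13.12/46.12 = 5.889 V.
Stage 2 is itself unloaded: V_out = V_mid × R4/(R3+R4) = 5.889 × 8.20/48.40 = 0.998 V.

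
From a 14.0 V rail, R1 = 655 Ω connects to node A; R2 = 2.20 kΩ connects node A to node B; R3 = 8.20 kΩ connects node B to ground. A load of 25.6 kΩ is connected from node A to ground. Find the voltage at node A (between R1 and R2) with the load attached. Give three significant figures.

Below node A the series string R2+R3 = 10400 Ω sits in parallel with the 25600 Ω load: 7396 Ω.
V_A = 14.0 × 7396/(655 + 7396) = 12.9 V.

V ≈ 12.9 V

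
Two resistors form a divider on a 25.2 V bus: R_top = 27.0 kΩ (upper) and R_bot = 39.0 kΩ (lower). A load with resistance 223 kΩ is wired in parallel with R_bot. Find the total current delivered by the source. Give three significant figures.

I ≈ 0.419 mA

R_bot‖R_L = 33.19 kΩ, so the source sees R_top + R_bot‖R_L = 60.19 kΩ.
I = 25.2 V / 60.19 kΩ = 0.419 mA.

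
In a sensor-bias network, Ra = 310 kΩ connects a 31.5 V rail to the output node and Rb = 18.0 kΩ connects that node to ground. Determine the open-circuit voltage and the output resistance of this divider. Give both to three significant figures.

V_th = 1.73 V, R_th = 17.0 kΩ

V_th is the open-circuit tap voltage: 31.5 × 18.0/(310 + 18.0) = 1.73 V.
With the supply zeroed, Ra and Rb appear in parallel from the tap: R_th = Ra‖Rb = (310 × 18.0)/328.0 = 17.0 kΩ.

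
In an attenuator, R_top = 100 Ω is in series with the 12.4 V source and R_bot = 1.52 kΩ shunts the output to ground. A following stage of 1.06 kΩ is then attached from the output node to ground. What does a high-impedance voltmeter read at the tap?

V_out ≈ 10.7 V

The load sits in parallel with R_bot: R_bot‖R_L = (1520 × 1060) / (1520 + 1060) = 624.5 Ω.
V_out = 12.4 × 624.5 / (100 + 624.5) = 12.4 × 624.5/724.5 = 10.7 V.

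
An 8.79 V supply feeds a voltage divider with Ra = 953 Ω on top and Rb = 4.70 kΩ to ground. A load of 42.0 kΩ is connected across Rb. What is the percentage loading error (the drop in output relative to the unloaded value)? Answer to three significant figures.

1.85 %

The divider's output (Thévenin) resistance is Ra‖Rb = 792.3 Ω.
Fractional drop under load = R_th/(R_th + R_L) = 792.3 / (792.3 + 42000) = 0.01852.
So the output falls by 1.85 %.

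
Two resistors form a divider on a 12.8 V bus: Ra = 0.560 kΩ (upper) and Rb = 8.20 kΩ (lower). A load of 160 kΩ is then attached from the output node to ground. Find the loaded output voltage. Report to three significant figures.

The load sits in parallel with Rb: Rb‖R_L = (8200 × 160000) / (8200 + 160000) = 7800 Ω.
V_out = 12.8 × 7800 / (560 + 7800) = 12.8 × 7800/8360 = 11.9 V.

V_out ≈ 11.9 V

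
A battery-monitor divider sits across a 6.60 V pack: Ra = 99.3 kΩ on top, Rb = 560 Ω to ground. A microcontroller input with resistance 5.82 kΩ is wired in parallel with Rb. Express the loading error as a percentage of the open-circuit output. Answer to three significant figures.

Unloaded V = 6.60 × 560/99860 = 0.037012 V.
Loaded: Rb‖R_L = 510.8 Ω, giving V = 6.60 × 510.8/99810 = 0.033780 V.
Drop = (0.037012 − 0.033780) / 0.037012 = 8.73 %.

8.73 %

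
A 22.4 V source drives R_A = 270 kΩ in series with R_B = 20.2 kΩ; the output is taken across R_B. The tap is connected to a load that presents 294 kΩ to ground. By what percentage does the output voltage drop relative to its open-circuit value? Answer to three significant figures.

The divider's output (Thévenin) resistance is R_A‖R_B = 18.79 kΩ.
Fractional drop under load = R_th/(R_th + R_L) = 18.79 / (18.79 + 294) = 0.06008.
So the output falls by 6.01 %.

6.01 %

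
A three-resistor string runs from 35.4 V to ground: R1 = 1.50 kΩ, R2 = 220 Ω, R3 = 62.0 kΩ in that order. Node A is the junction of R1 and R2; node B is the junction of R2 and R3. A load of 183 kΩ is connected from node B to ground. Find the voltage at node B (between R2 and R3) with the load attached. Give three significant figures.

At node B, R3 is in parallel with the load: R3‖R_L = 46310 Ω.
Below node A the resistance is R2 + (R3‖R_L) = 46530 Ω, so V_A = 35.4 × 46530/48030 = 34.29 V.
Then V_B = V_A × (R3‖R_L)/(R2 + R3‖R_L) = 34.29 × 46310/46530 = 34.1 V.

V ≈ 34.1 V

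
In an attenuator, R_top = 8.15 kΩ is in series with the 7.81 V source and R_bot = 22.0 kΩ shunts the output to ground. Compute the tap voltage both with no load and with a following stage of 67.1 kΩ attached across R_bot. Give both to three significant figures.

Unloaded: 5.70 V; loaded: 5.23 V

Open-circuit: V = 7.81 × 22.0/(8.15 + 22.0) = 5.70 V.
With the load, R_bot becomes R_bot‖R_L = 16.57 kΩ, so V = 7.81 × 16.57/24.72 = 5.23 V.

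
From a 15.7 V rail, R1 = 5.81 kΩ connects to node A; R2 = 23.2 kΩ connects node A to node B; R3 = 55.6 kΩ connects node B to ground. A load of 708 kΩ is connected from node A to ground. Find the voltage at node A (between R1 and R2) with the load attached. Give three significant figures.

Below node A the series string R2+R3 = 78.80 kΩ sits in parallel with the 708 kΩ load: 70.91 kΩ.
V_A = 15.7 × 70.91/(5.81 + 70.91) = 14.5 V.

V ≈ 14.5 V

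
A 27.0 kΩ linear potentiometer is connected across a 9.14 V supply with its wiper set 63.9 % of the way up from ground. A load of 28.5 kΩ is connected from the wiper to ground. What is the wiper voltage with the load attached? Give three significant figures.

The wiper splits the pot into (1−α)R = 9.747 kΩ above and αR = 17.25 kΩ below.
Lower section ‖ load = 10.75 kΩ.
V_wiper = 9.14 × 10.75/(9.747 + 10.75) = 4.79 V.

V ≈ 4.79 V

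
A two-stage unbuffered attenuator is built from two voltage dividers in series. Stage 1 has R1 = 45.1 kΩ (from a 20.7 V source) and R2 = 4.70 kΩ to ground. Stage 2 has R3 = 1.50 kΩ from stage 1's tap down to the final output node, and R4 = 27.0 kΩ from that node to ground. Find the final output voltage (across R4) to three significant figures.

Stage 2 presents R3+R4 = 28.50 kΩ as a load on stage 1's tap.
Stage 1's lower leg becomes R2‖(R3+R4) = 4.035 kΩ, so V_mid = 20.7 × 4.035/49.13 = 1.700 V.
Stage 2 is itself unloaded: V_out = V_mid × R4/(R3+R4) = 1.700 × 27.0/28.50 = 1.61 V.

V_out ≈ 1.61 V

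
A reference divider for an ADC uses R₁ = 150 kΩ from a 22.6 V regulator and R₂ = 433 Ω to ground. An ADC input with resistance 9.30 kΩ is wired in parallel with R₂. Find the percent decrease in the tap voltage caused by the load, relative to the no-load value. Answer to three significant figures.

4.44 %

The divider's output (Thévenin) resistance is R₁‖R₂ = 431.8 Ω.
Fractional drop under load = R_th/(R_th + R_L) = 431.8 / (431.8 + 9300) = 0.04437.
So the output falls by 4.44 %.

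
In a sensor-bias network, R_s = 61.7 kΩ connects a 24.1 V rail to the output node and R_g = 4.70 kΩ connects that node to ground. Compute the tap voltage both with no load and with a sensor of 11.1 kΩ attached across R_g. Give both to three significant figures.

Open-circuit: V = 24.1 × 4.70/(61.7 + 4.70) = 1.71 V.
With the load, R_g becomes R_g‖R_L = 3.302 kΩ, so V = 24.1 × 3.302/65.00 = 1.22 V.

Unloaded: 1.71 V; loaded: 1.22 V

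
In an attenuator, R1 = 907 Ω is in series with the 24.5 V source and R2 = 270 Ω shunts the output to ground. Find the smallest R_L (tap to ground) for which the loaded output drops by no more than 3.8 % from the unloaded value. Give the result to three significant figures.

Output resistance R_th = R1‖R2 = (907 × 270)/1177 = 208.1 Ω.
The fractional drop is R_th/(R_th + R_L); requiring this ≤ 0.0380 gives R_L ≥ R_th(1/0.0380 − 1) = 208.1 × 25.32 = 5.27 kΩ.

R_L(min) ≈ 5.27 kΩ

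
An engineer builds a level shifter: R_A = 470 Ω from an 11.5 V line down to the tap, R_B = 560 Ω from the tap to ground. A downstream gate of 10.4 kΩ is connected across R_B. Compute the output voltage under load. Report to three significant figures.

The load sits in parallel with R_B: R_B‖R_L = (560 × 10400) / (560 + 10400) = 531.4 Ω.
V_out = 11.5 × 531.4 / (470 + 531.4) = 11.5 × 531.4/1001 = 6.10 V.
(Unloaded it would have been 6.25 V.)

V_out ≈ 6.10 V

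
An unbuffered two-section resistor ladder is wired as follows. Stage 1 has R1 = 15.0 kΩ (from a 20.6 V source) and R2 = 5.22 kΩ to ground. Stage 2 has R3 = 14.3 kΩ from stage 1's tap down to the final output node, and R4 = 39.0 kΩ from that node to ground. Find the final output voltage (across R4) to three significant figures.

Stage 2 presents R3+R4 = 53.30 kΩ as a load on stage 1's tap.
Stage 1's lower leg becomes R2‖(R3+R4) = 4.754 kΩ, so V_mid = 20.6 × 4.754/19.75 = 4.958 V.
Stage 2 is itself unloaded: V_out = V_mid × R4/(R3+R4) = 4.958 × 39.0/53.30 = 3.63 V.

V_out ≈ 3.63 V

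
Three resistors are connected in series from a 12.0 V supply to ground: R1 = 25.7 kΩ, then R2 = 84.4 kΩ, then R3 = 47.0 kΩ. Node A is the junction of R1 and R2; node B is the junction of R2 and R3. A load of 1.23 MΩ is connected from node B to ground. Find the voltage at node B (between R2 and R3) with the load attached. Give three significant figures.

V ≈ 3.50 V

At node B, R3 is in parallel with the load: R3‖R_L = 45.27 kΩ.
Below node A the resistance is R2 + (R3‖R_L) = 129.7 kΩ, so V_A = 12.0 × 129.7/155.4 = 10.02 V.
Then V_B = V_A × (R3‖R_L)/(R2 + R3‖R_L) = 10.02 × 45.27/129.7 = 3.50 V.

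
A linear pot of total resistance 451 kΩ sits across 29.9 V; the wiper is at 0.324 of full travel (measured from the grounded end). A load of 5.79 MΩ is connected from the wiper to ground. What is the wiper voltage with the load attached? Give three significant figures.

The wiper splits the pot into (1−α)R = 304.9 kΩ above and αR = 146.1 kΩ below.
Lower section ‖ load = 142.5 kΩ.
V_wiper = 29.9 × 142.5/(304.9 + 142.5) = 9.53 V.

V ≈ 9.53 V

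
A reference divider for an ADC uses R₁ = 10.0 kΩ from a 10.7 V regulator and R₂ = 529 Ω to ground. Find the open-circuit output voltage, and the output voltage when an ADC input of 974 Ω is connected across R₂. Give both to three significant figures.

Open-circuit: V = 10.7 × 529/(10000 + 529) = 0.538 V.
With the load, R₂ becomes R₂‖R_L = 342.8 Ω, so V = 10.7 × 342.8/10340 = 0.355 V.

Unloaded: 0.538 V; loaded: 0.355 V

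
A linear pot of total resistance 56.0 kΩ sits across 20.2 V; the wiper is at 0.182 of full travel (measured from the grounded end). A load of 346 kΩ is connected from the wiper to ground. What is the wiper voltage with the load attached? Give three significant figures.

The wiper splits the pot into (1−α)R = 45.81 kΩ above and αR = 10.19 kΩ below.
Lower section ‖ load = 9.900 kΩ.
V_wiper = 20.2 × 9.900/(45.81 + 9.900) = 3.59 V.

V ≈ 3.59 V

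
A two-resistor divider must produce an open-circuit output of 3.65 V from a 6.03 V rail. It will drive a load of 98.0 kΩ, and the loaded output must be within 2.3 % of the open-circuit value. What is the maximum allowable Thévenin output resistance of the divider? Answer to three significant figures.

R_th ≤ 2.31 kΩ

Loading drop = R_th/(R_th + R_L) ≤ 0.0230, so R_th ≤ R_L · ε/(1−ε) = 98.0 kΩ × 0.0230/0.9770 = 2.31 kΩ.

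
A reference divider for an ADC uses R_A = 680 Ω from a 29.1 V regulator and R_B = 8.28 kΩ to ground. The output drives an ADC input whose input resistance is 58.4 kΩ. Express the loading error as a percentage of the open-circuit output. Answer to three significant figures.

1.06 %

The divider's output (Thévenin) resistance is R_A‖R_B = 628.4 Ω.
Fractional drop under load = R_th/(R_th + R_L) = 628.4 / (628.4 + 58400) = 0.01065.
So the output falls by 1.06 %.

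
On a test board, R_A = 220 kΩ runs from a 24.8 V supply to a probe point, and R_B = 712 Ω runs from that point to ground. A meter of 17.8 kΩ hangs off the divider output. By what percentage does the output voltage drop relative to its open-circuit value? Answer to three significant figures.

The divider's output (Thévenin) resistance is R_A‖R_B = 709.7 Ω.
Fractional drop under load = R_th/(R_th + R_L) = 709.7 / (709.7 + 17800) = 0.03834.
So the output falls by 3.83 %.

3.83 %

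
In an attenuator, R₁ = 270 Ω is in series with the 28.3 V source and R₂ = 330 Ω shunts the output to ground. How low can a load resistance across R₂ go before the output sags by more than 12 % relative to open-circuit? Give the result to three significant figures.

R_L(min) ≈ 1.09 kΩ

Output resistance R_th = R₁‖R₂ = (270 × 330)/600.0 = 148.5 Ω.
The fractional drop is R_th/(R_th + R_L); requiring this ≤ 0.120 gives R_L ≥ R_th(1/0.120 − 1) = 148.5 × 7.333 = 1.09 kΩ.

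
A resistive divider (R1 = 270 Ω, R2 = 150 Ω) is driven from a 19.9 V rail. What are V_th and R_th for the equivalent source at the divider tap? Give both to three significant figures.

V_th is the open-circuit tap voltage: 19.9 × 150/(270 + 150) = 7.11 V.
With the supply zeroed, R1 and R2 appear in parallel from the tap: R_th = R1‖R2 = (270 × 150)/420.0 = 96.4 Ω.

V_th = 7.11 V, R_th = 96.4 Ω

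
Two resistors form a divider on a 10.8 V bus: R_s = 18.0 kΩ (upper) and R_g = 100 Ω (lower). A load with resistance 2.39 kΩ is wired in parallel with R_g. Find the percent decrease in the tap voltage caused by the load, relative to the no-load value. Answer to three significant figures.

3.99 %

The divider's output (Thévenin) resistance is R_s‖R_g = 99.45 Ω.
Fractional drop under load = R_th/(R_th + R_L) = 99.45 / (99.45 + 2390) = 0.03995.
So the output falls by 3.99 %.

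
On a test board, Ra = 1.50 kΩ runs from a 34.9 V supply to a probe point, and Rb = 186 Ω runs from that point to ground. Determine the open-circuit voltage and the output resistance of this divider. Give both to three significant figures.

V_th is the open-circuit tap voltage: 34.9 × 186/(1500 + 186) = 3.85 V.
With the supply zeroed, Ra and Rb appear in parallel from the tap: R_th = Ra‖Rb = (1500 × 186)/1686 = 165 Ω.

V_th = 3.85 V, R_th = 165 Ω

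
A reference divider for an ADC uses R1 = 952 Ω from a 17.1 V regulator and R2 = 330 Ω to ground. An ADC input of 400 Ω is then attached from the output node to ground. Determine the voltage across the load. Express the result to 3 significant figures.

V_out ≈ 2.73 V

The load sits in parallel with R2: R2‖R_L = (330 × 400) / (330 + 400) = 180.8 Ω.
V_out = 17.1 × 180.8 / (952 + 180.8) = 17.1 × 180.8/1133 = 2.73 V.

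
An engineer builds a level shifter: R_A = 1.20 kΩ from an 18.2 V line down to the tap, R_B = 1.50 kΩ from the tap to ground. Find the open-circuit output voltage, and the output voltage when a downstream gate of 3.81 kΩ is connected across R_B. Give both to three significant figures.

Open-circuit: V = 18.2 × 1.50/(1.20 + 1.50) = 10.1 V.
With the load, R_B becomes R_B‖R_L = 1.076 kΩ, so V = 18.2 × 1.076/2.276 = 8.61 V.

Unloaded: 10.1 V; loaded: 8.61 V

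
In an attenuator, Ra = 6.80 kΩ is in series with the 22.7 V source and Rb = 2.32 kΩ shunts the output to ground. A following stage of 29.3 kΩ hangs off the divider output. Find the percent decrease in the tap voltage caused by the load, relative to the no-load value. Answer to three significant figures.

5.57 %

The divider's output (Thévenin) resistance is Ra‖Rb = 1.730 kΩ.
Fractional drop under load = R_th/(R_th + R_L) = 1.730 / (1.730 + 29.3) = 0.05575.
So the output falls by 5.57 %.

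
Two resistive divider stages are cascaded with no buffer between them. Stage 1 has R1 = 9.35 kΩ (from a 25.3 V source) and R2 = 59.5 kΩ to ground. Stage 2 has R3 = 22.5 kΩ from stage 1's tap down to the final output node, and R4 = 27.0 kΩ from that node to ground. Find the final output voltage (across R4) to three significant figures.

Stage 2 presents R3+R4 = 49.50 kΩ as a load on stage 1's tap.
Stage 1's lower leg becomes R2‖(R3+R4) = 27.02 kΩ, so V_mid = 25.3 × 27.02/36.37 = 18.80 V.
Stage 2 is itself unloaded: V_out = V_mid × R4/(R3+R4) = 18.80 × 27.0/49.50 = 10.3 V.

V_out ≈ 10.3 V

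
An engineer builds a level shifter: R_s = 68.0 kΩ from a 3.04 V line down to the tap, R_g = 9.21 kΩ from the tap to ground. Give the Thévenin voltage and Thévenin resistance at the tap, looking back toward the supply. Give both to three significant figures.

V_th = 0.363 V, R_th = 8.11 kΩ

V_th is the open-circuit tap voltage: 3.04 × 9.21/(68.0 + 9.21) = 0.363 V.
With the supply zeroed, R_s and R_g appear in parallel from the tap: R_th = R_s‖R_g = (68.0 × 9.21)/77.21 = 8.11 kΩ.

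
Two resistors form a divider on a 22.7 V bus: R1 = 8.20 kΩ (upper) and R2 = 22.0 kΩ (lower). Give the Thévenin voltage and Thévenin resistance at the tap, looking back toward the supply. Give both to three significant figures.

V_th = 16.5 V, R_th = 5.97 kΩ

V_th is the open-circuit tap voltage: 22.7 × 22.0/(8.20 + 22.0) = 16.5 V.
With the supply zeroed, R1 and R2 appear in parallel from the tap: R_th = R1‖R2 = (8.20 × 22.0)/30.20 = 5.97 kΩ.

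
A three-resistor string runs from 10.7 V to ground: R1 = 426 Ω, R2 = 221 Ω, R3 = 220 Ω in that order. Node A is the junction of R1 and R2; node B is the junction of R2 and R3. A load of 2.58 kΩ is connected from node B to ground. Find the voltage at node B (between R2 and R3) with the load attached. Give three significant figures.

V ≈ 2.55 V

At node B, R3 is in parallel with the load: R3‖R_L = 202.7 Ω.
Below node A the resistance is R2 + (R3‖R_L) = 423.7 Ω, so V_A = 10.7 × 423.7/849.7 = 5.336 V.
Then V_B = V_A × (R3‖R_L)/(R2 + R3‖R_L) = 5.336 × 202.7/423.7 = 2.55 V.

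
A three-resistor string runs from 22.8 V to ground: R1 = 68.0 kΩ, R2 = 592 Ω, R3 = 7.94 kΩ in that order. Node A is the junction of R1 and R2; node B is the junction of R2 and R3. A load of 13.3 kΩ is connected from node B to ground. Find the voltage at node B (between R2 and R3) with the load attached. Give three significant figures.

At node B, R3 is in parallel with the load: R3‖R_L = 4972 Ω.
Below node A the resistance is R2 + (R3‖R_L) = 5564 Ω, so V_A = 22.8 × 5564/73560 = 1.724 V.
Then V_B = V_A × (R3‖R_L)/(R2 + R3‖R_L) = 1.724 × 4972/5564 = 1.54 V.

V ≈ 1.54 V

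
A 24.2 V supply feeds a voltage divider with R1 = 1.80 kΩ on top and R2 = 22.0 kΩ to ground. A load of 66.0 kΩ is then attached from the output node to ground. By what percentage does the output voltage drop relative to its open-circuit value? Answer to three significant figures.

2.46 %

The divider's output (Thévenin) resistance is R1‖R2 = 1.664 kΩ.
Fractional drop under load = R_th/(R_th + R_L) = 1.664 / (1.664 + 66.0) = 0.02459.
So the output falls by 2.46 %.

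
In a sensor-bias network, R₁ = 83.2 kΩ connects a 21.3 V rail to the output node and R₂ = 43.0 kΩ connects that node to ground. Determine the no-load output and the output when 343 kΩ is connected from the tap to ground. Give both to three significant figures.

Unloaded: 7.26 V; loaded: 6.70 V

Open-circuit: V = 21.3 × 43.0/(83.2 + 43.0) = 7.26 V.
With the load, R₂ becomes R₂‖R_L = 38.21 kΩ, so V = 21.3 × 38.21/121.4 = 6.70 V.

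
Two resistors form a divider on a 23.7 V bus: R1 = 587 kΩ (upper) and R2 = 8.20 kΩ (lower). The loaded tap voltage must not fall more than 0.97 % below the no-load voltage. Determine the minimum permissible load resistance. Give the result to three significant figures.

R_L(min) ≈ 826 kΩ

Output resistance R_th = R1‖R2 = (587 × 8.20)/595.2 = 8.087 kΩ.
The fractional drop is R_th/(R_th + R_L); requiring this ≤ 0.00970 gives R_L ≥ R_th(1/0.00970 − 1) = 8.087 × 102.1 = 826 kΩ.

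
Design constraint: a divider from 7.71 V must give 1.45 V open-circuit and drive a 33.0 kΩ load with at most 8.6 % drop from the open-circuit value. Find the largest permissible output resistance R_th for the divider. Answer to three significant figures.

R_th ≤ 3.11 kΩ

Loading drop = R_th/(R_th + R_L) ≤ 0.0860, so R_th ≤ R_L · ε/(1−ε) = 33.0 kΩ × 0.0860/0.9140 = 3.11 kΩ.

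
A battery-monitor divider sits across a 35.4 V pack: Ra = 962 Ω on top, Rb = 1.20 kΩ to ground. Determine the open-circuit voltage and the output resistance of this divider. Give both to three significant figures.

V_th = 19.6 V, R_th = 534 Ω

V_th is the open-circuit tap voltage: 35.4 × 1200/(962 + 1200) = 19.6 V.
With the supply zeroed, Ra and Rb appear in parallel from the tap: R_th = Ra‖Rb = (962 × 1200)/2162 = 534 Ω.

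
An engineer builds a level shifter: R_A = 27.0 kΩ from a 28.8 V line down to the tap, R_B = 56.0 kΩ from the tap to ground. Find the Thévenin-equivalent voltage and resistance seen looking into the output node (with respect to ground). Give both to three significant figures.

V_th is the open-circuit tap voltage: 28.8 × 56.0/(27.0 + 56.0) = 19.4 V.
With the supply zeroed, R_A and R_B appear in parallel from the tap: R_th = R_A‖R_B = (27.0 × 56.0)/83.00 = 18.2 kΩ.

V_th = 19.4 V, R_th = 18.2 kΩ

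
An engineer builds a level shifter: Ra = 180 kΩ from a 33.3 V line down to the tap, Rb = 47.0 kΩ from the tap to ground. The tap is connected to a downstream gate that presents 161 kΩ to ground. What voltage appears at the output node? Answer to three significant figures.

The load sits in parallel with Rb: Rb‖R_L = (47.0 × 161) / (47.0 + 161) = 36.38 kΩ.
V_out = 33.3 × 36.38 / (180 + 36.38) = 33.3 × 36.38/216.4 = 5.60 V.
(Unloaded it would have been 6.89 V.)

V_out ≈ 5.60 V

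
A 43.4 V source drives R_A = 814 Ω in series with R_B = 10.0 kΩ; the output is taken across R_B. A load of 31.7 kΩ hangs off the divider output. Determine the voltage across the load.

The load sits in parallel with R_B: R_B‖R_L = (10000 × 31700) / (10000 + 31700) = 7602 Ω.
V_out = 43.4 × 7602 / (814 + 7602) = 43.4 × 7602/8416 = 39.2 V.

V_out ≈ 39.2 V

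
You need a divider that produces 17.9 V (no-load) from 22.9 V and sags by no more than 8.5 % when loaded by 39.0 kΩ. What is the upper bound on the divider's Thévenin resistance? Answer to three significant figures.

Loading drop = R_th/(R_th + R_L) ≤ 0.0850, so R_th ≤ R_L · ε/(1−ε) = 39.0 kΩ × 0.0850/0.9150 = 3.62 kΩ.
(Any R1, R2 with R2/(R1+R2) = 0.782 and R1‖R2 ≤ 3.62 kΩ will meet the spec.)

R_th ≤ 3.62 kΩ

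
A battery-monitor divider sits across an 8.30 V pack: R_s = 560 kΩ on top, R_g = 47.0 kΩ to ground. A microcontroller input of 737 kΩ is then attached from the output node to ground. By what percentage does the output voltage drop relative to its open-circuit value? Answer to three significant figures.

5.56 %

The divider's output (Thévenin) resistance is R_s‖R_g = 43.36 kΩ.
Fractional drop under load = R_th/(R_th + R_L) = 43.36 / (43.36 + 737) = 0.05557.
So the output falls by 5.56 %.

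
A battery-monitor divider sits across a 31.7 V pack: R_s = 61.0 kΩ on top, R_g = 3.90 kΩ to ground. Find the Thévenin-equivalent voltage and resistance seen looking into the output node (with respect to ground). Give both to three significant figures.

V_th is the open-circuit tap voltage: 31.7 × 3.90/(61.0 + 3.90) = 1.90 V.
With the supply zeroed, R_s and R_g appear in parallel from the tap: R_th = R_s‖R_g = (61.0 × 3.90)/64.90 = 3.67 kΩ.

V_th = 1.90 V, R_th = 3.67 kΩ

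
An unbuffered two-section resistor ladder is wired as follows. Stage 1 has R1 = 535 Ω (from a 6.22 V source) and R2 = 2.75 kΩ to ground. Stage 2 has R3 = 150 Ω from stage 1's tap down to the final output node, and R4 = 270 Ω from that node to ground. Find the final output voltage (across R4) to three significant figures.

Stage 2 presents R3+R4 = 420.0 Ω as a load on stage 1's tap.
Stage 1's lower leg becomes R2‖(R3+R4) = 364.4 Ω, so V_mid = 6.22 × 364.4/899.4 = 2.520 V.
Stage 2 is itself unloaded: V_out = V_mid × R4/(R3+R4) = 2.520 × 270/420.0 = 1.62 V.

V_out ≈ 1.62 V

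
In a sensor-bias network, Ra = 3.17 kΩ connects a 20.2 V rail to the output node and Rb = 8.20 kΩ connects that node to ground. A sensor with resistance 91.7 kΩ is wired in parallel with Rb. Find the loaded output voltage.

V_out ≈ 14.2 V

The load sits in parallel with Rb: Rb‖R_L = (8.20 × 91.7) / (8.20 + 91.7) = 7.527 kΩ.
V_out = 20.2 × 7.527 / (3.17 + 7.527) = 20.2 × 7.527/10.70 = 14.2 V.
(Unloaded it would have been 14.6 V.)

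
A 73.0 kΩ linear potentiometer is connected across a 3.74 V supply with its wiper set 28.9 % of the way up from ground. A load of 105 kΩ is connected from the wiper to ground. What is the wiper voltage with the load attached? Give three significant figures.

The wiper splits the pot into (1−α)R = 51.90 kΩ above and αR = 21.10 kΩ below.
Lower section ‖ load = 17.57 kΩ.
V_wiper = 3.74 × 17.57/(51.90 + 17.57) = 0.946 V.

V ≈ 0.946 V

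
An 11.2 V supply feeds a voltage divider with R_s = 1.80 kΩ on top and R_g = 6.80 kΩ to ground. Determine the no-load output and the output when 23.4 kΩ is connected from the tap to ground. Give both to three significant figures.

Unloaded: 8.86 V; loaded: 8.35 V

Open-circuit: V = 11.2 × 6.80/(1.80 + 6.80) = 8.86 V.
With the load, R_g becomes R_g‖R_L = 5.269 kΩ, so V = 11.2 × 5.269/7.069 = 8.35 V.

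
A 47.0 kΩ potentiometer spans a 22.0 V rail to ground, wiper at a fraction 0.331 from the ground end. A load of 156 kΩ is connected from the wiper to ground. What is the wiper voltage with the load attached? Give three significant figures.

The wiper splits the pot into (1−α)R = 31.44 kΩ above and αR = 15.56 kΩ below.
Lower section ‖ load = 14.15 kΩ.
V_wiper = 22.0 × 14.15/(31.44 + 14.15) = 6.83 V.

V ≈ 6.83 V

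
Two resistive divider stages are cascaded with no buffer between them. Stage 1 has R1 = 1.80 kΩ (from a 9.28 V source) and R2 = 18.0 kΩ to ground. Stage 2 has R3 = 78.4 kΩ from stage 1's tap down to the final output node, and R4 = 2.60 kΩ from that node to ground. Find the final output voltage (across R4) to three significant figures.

V_out ≈ 0.265 V

Stage 2 presents R3+R4 = 81.00 kΩ as a load on stage 1's tap.
Stage 1's lower leg becomes R2‖(R3+R4) = 14.73 kΩ, so V_mid = 9.28 × 14.73/16.53 = 8.269 V.
Stage 2 is itself unloaded: V_out = V_mid × R4/(R3+R4) = 8.269 × 2.60/81.00 = 0.265 V.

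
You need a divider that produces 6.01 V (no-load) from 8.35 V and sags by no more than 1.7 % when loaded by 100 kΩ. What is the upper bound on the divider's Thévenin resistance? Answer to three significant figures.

Loading drop = R_th/(R_th + R_L) ≤ 0.0170, so R_th ≤ R_L · ε/(1−ε) = 100 kΩ × 0.0170/0.9830 = 1.73 kΩ.

R_th ≤ 1.73 kΩ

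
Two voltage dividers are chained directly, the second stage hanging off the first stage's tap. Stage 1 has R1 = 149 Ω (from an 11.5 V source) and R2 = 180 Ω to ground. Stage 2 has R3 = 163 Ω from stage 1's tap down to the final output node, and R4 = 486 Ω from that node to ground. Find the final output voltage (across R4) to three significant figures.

V_out ≈ 4.19 V

Stage 2 presents R3+R4 = 649.0 Ω as a load on stage 1's tap.
Stage 1's lower leg becomes R2‖(R3+R4) = 140.9 Ω, so V_mid = 11.5 × 140.9/289.9 = 5.590 V.
Stage 2 is itself unloaded: V_out = V_mid × R4/(R3+R4) = 5.590 × 486/649.0 = 4.19 V.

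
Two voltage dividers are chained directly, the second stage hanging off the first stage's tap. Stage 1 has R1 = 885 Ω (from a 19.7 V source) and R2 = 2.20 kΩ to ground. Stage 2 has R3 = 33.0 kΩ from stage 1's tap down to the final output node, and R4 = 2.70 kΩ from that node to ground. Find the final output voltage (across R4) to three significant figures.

Stage 2 presents R3+R4 = 35700 Ω as a load on stage 1's tap.
Stage 1's lower leg becomes R2‖(R3+R4) = 2072 Ω, so V_mid = 19.7 × 2072/2957 = 13.80 V.
Stage 2 is itself unloaded: V_out = V_mid × R4/(R3+R4) = 13.80 × 2700/35700 = 1.04 V.

V_out ≈ 1.04 V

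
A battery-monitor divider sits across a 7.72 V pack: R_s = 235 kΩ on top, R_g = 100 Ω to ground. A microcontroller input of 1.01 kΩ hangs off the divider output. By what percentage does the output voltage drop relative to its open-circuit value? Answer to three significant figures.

9.01 %

The divider's output (Thévenin) resistance is R_s‖R_g = 99.96 Ω.
Fractional drop under load = R_th/(R_th + R_L) = 99.96 / (99.96 + 1010) = 0.09006.
So the output falls by 9.01 %.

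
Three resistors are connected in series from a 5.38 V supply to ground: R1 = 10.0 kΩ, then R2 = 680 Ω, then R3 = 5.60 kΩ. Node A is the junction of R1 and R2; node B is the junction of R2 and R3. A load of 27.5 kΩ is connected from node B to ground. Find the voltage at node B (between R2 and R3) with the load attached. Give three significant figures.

At node B, R3 is in parallel with the load: R3‖R_L = 4653 Ω.
Below node A the resistance is R2 + (R3‖R_L) = 5333 Ω, so V_A = 5.38 × 5333/15330 = 1.871 V.
Then V_B = V_A × (R3‖R_L)/(R2 + R3‖R_L) = 1.871 × 4653/5333 = 1.63 V.

V ≈ 1.63 V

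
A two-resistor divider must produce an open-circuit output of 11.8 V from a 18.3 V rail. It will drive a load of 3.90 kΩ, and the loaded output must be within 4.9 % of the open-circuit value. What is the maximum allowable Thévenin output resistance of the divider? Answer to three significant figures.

R_th ≤ 201 Ω

Loading drop = R_th/(R_th + R_L) ≤ 0.0490, so R_th ≤ R_L · ε/(1−ε) = 3.90 kΩ × 0.0490/0.9510 = 201 Ω.
(Any R1, R2 with R2/(R1+R2) = 0.645 and R1‖R2 ≤ 201 Ω will meet the spec.)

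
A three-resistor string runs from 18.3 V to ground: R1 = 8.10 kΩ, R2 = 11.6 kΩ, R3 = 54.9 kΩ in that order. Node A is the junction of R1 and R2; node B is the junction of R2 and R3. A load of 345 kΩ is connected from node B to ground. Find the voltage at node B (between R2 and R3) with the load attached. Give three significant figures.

V ≈ 12.9 V

At node B, R3 is in parallel with the load: R3‖R_L = 47.36 kΩ.
Below node A the resistance is R2 + (R3‖R_L) = 58.96 kΩ, so V_A = 18.3 × 58.96/67.06 = 16.09 V.
Then V_B = V_A × (R3‖R_L)/(R2 + R3‖R_L) = 16.09 × 47.36/58.96 = 12.9 V.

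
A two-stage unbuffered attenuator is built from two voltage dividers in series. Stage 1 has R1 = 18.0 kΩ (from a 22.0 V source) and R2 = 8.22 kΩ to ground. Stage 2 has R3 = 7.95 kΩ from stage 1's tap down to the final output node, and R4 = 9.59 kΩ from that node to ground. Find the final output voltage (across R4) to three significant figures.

Stage 2 presents R3+R4 = 17.54 kΩ as a load on stage 1's tap.
Stage 1's lower leg becomes R2‖(R3+R4) = 5.597 kΩ, so V_mid = 22.0 × 5.597/23.60 = 5.218 V.
Stage 2 is itself unloaded: V_out = V_mid × R4/(R3+R4) = 5.218 × 9.59/17.54 = 2.85 V.

V_out ≈ 2.85 V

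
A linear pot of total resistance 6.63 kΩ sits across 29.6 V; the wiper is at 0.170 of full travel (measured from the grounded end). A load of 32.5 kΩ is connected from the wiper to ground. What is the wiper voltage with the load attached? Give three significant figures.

The wiper splits the pot into (1−α)R = 5.503 kΩ above and αR = 1.127 kΩ below.
Lower section ‖ load = 1.089 kΩ.
V_wiper = 29.6 × 1.089/(5.503 + 1.089) = 4.89 V.

V ≈ 4.89 V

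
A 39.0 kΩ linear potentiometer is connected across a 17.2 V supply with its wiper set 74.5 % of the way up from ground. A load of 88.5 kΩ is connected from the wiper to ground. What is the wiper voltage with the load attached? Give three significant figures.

The wiper splits the pot into (1−α)R = 9.945 kΩ above and αR = 29.05 kΩ below.
Lower section ‖ load = 21.87 kΩ.
V_wiper = 17.2 × 21.87/(9.945 + 21.87) = 11.8 V.

V ≈ 11.8 V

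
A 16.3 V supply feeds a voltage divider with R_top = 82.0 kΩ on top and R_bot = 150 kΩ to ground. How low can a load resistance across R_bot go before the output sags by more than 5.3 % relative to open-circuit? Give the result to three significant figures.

R_L(min) ≈ 947 kΩ

Output resistance R_th = R_top‖R_bot = (82.0 × 150)/232.0 = 53.02 kΩ.
The fractional drop is R_th/(R_th + R_L); requiring this ≤ 0.0530 gives R_L ≥ R_th(1/0.0530 − 1) = 53.02 × 17.87 = 947 kΩ.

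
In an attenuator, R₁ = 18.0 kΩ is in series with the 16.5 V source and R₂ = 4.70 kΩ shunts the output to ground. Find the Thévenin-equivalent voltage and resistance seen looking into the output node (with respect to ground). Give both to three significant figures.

V_th is the open-circuit tap voltage: 16.5 × 4.70/(18.0 + 4.70) = 3.42 V.
With the supply zeroed, R₁ and R₂ appear in parallel from the tap: R_th = R₁‖R₂ = (18.0 × 4.70)/22.70 = 3.73 kΩ.

V_th = 3.42 V, R_th = 3.73 kΩ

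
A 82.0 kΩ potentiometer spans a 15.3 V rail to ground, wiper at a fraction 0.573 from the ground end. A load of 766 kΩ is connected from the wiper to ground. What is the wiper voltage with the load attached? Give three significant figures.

The wiper splits the pot into (1−α)R = 35.01 kΩ above and αR = 46.99 kΩ below.
Lower section ‖ load = 44.27 kΩ.
V_wiper = 15.3 × 44.27/(35.01 + 44.27) = 8.54 V.

V ≈ 8.54 V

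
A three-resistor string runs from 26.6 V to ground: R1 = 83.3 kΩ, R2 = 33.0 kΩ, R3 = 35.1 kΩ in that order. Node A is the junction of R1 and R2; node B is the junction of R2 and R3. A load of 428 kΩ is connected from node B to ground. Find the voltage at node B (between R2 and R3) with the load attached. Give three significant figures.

At node B, R3 is in parallel with the load: R3‖R_L = 32.44 kΩ.
Below node A the resistance is R2 + (R3‖R_L) = 65.44 kΩ, so V_A = 26.6 × 65.44/148.7 = 11.70 V.
Then V_B = V_A × (R3‖R_L)/(R2 + R3‖R_L) = 11.70 × 32.44/65.44 = 5.80 V.

V ≈ 5.80 V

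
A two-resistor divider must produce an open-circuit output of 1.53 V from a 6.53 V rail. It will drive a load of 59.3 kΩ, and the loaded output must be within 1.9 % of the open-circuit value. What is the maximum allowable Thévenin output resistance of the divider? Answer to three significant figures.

R_th ≤ 1.15 kΩ

Loading drop = R_th/(R_th + R_L) ≤ 0.0190, so R_th ≤ R_L · ε/(1−ε) = 59.3 kΩ × 0.0190/0.9810 = 1.15 kΩ.
(Any R1, R2 with R2/(R1+R2) = 0.234 and R1‖R2 ≤ 1.15 kΩ will meet the spec.)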